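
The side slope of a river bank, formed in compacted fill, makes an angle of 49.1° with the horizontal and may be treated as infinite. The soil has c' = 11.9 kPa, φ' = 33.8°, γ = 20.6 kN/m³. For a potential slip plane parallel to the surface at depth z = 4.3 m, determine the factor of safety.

FS = 0.85

For an infinite slope with a slip plane parallel to the surface (no pore pressure): FS = [c' + γz cos²β tanφ'] / [γz sinβ cosβ].
γz = 20.6·4.3 = 88.58 kN/m²
Numerator = 11.9 + 88.58·cos²49.1°·tan33.8° = 11.9 + 88.58·0.4287·0.6694 = 37.321 kPa
Denominator = 88.58·sin49.1°·cos49.1° = 88.58·0.7559·0.6547 = 43.837 kPa
FS = 37.321 / 43.837 = 0.851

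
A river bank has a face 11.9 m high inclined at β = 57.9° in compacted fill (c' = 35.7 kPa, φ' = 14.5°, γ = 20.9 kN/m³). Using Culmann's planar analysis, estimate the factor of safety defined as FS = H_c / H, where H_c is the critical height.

FS = 1.72

H_c = (4c'/γ) · sinβ cosφ' / [1 − cos(β − φ')]
    = (4·35.7/20.9) · sin57.9°·cos14.5° / [1 − cos43.4°]
    = 6.833 · 0.8201 / 0.2734 = 20.49 m
FS = H_c / H = 20.49 / 11.9 = 1.722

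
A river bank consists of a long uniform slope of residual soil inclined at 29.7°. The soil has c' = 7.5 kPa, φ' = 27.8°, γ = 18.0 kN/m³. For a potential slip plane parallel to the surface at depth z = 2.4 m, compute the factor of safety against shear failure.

For an infinite slope with a slip plane parallel to the surface (no pore pressure): FS = [c' + γz cos²β tanφ'] / [γz sinβ cosβ].
γz = 18.0·2.4 = 43.20 kN/m²
Numerator = 7.5 + 43.20·cos²29.7°·tan27.8° = 7.5 + 43.20·0.7545·0.5272 = 24.686 kPa
Denominator = 43.20·sin29.7°·cos29.7° = 43.20·0.4955·0.8686 = 18.592 kPa
FS = 24.686 / 18.592 = 1.328

FS = 1.33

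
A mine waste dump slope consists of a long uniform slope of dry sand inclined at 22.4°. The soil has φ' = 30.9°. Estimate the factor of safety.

For a dry cohesionless infinite slope the factor of safety is FS = tanφ' / tanβ.
FS = tan30.9° / tan22.4° = 0.5985 / 0.4122 = 1.452

FS = 1.45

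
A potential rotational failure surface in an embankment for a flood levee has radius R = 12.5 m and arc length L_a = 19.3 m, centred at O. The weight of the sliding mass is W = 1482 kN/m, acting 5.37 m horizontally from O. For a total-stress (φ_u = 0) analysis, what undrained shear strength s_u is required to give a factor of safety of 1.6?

FS = s_u·L_a·R / (W·d), so s_u = FS·W·d / (L_a·R).
s_u = 1.6·1482·5.37 / (19.30·12.5) = 12733.3 / 241.25 = 52.78 kPa

s_u = 52.8 kPa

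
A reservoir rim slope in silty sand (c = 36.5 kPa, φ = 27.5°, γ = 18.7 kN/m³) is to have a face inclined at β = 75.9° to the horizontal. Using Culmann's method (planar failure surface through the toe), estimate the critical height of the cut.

H_c = 19.99 m

Culmann's analysis gives the critical failure plane at α_cr = (β + φ)/2 = (75.9 + 27.5)/2 = 51.7°, and the critical height
H_c = (4c/γ) · sinβ cosφ / [1 − cos(β − φ)]
    = (4·36.5/18.7) · sin75.9°·cos27.5° / [1 − cos(48.4°)]
    = 7.807 · 0.9699·0.8870 / [1 − 0.6639]
    = 7.807 · 0.8603 / 0.3361
    = 19.99 m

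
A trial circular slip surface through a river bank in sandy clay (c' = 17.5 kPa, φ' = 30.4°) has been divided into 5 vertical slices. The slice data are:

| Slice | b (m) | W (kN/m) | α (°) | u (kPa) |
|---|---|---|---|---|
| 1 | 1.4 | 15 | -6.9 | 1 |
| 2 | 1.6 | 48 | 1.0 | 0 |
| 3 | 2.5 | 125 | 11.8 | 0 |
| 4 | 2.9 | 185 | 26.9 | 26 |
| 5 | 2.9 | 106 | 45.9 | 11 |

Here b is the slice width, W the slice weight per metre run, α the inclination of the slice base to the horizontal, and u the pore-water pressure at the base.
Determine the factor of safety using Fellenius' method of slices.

Ordinary method of slices: FS = Σ[c'·Δl_i + (W_i cosα_i − u_i·Δl_i)·tanφ'] / Σ W_i sinα_i, with Δl_i = b_i / cosα_i.
Slice 1: Δl = 1.4/cos(-6.9°) = 1.410 m; N'_1 = 15·cos(-6.9°) − 1·1.410 = 13.5; c'Δl = 24.68; W sinα = -1.8
Slice 2: Δl = 1.6/cos1.0° = 1.600 m; N'_2 = 48·cos1.0° − 0·1.600 = 48.0; c'Δl = 28.00; W sinα = 0.8
Slice 3: Δl = 2.5/cos11.8° = 2.554 m; N'_3 = 125·cos11.8° − 0·2.554 = 122.4; c'Δl = 44.69; W sinα = 25.6
Slice 4: Δl = 2.9/cos26.9° = 3.252 m; N'_4 = 185·cos26.9° − 26·3.252 = 80.4; c'Δl = 56.91; W sinα = 83.7
Slice 5: Δl = 2.9/cos45.9° = 4.167 m; N'_5 = 106·cos45.9° − 11·4.167 = 27.9; c'Δl = 72.93; W sinα = 76.1
Σc'Δl = 227.2 kN/m; ΣN' = 292.2 kN/m; ΣW sinα = 184.4 kN/m
Resisting = 227.2 + 292.2·tan30.4° = 227.2 + 171.4 = 398.6 kN/m
FS = 398.6 / 184.4 = 2.162

FS = 2.16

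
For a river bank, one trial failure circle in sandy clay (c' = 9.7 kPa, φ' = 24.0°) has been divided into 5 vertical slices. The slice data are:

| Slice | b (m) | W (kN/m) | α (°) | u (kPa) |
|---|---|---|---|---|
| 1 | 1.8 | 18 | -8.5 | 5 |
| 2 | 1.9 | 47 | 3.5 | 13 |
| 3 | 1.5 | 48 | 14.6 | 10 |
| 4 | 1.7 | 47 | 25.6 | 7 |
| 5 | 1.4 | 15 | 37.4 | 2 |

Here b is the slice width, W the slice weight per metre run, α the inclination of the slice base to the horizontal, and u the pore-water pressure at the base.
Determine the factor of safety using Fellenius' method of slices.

FS = 3.13

Ordinary method of slices: FS = Σ[c'·Δl_i + (W_i cosα_i − u_i·Δl_i)·tanφ'] / Σ W_i sinα_i, with Δl_i = b_i / cosα_i.
Slice 1: Δl = 1.8/cos(-8.5°) = 1.820 m; N'_1 = 18·cos(-8.5°) − 5·1.820 = 8.7; c'Δl = 17.65; W sinα = -2.7
Slice 2: Δl = 1.9/cos3.5° = 1.904 m; N'_2 = 47·cos3.5° − 13·1.904 = 22.2; c'Δl = 18.46; W sinα = 2.9
Slice 3: Δl = 1.5/cos14.6° = 1.550 m; N'_3 = 48·cos14.6° − 10·1.550 = 30.9; c'Δl = 15.04; W sinα = 12.1
Slice 4: Δl = 1.7/cos25.6° = 1.885 m; N'_4 = 47·cos25.6° − 7·1.885 = 29.2; c'Δl = 18.28; W sinα = 20.3
Slice 5: Δl = 1.4/cos37.4° = 1.762 m; N'_5 = 15·cos37.4° − 2·1.762 = 8.4; c'Δl = 17.09; W sinα = 9.1
Σc'Δl = 86.5 kN/m; ΣN' = 99.4 kN/m; ΣW sinα = 41.7 kN/m
Resisting = 86.5 + 99.4·tan24.0° = 86.5 + 44.3 = 130.8 kN/m
FS = 130.8 / 41.7 = 3.134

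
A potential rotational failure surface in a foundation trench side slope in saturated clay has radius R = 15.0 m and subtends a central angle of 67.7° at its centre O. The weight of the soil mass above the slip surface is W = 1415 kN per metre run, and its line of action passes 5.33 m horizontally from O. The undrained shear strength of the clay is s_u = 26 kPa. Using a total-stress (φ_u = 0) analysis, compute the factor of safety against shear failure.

Taking moments about the centre O, the resisting moment is provided by the undrained shear strength acting along the arc:
Arc length L_a = R·θ = 15.0·(67.7°·π/180) = 15.0·1.1816 = 17.72 m
M_R = s_u·L_a·R = 26·17.72·15.0 = 6912.3 kN·m/m
M_D = W·d = 1415·5.33 = 7541.9 kN·m/m
FS = M_R / M_D = 6912.3 / 7541.9 = 0.917

FS = 0.92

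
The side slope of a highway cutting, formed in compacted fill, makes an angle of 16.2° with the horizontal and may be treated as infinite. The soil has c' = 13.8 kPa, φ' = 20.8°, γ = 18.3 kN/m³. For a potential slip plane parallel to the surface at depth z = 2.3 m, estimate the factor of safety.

FS = 2.53

For an infinite slope with a slip plane parallel to the surface (no pore pressure): FS = [c' + γz cos²β tanφ'] / [γz sinβ cosβ].
γz = 18.3·2.3 = 42.09 kN/m²
Numerator = 13.8 + 42.09·cos²16.2°·tan20.8° = 13.8 + 42.09·0.9222·0.3799 = 28.544 kPa
Denominator = 42.09·sin16.2°·cos16.2° = 42.09·0.2790·0.9603 = 11.276 kPa
FS = 28.544 / 11.276 = 2.531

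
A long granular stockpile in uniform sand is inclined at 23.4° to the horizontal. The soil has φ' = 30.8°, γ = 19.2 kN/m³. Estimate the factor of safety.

For a dry cohesionless infinite slope the factor of safety is FS = tanφ' / tanβ.
FS = tan30.8° / tan23.4° = 0.5961 / 0.4327 = 1.378

FS = 1.38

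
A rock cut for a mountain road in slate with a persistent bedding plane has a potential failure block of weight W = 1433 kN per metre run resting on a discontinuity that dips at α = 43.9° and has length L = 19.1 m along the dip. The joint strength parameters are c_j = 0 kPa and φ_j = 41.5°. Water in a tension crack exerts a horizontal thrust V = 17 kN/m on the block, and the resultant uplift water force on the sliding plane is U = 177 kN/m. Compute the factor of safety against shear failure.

FS = 0.74

Resolving the block weight along and normal to the plane and applying the Mohr–Coulomb strength on the joint:
N' = W cosα − U − V sinα = 1433·cos43.9° − 177 − 17·sin43.9° = 843.8 kN/m
Driving force T = W sinα + V cosα = 1433·sin43.9° + 17·cos43.9° = 1005.9 kN/m
Resisting force R = c_j·L + N'·tanφ_j = 0·19.1 + 843.8·tan41.5° = 0.0 + 746.5 = 746.5 kN/m
FS = R / T = 746.5 / 1005.9 = 0.742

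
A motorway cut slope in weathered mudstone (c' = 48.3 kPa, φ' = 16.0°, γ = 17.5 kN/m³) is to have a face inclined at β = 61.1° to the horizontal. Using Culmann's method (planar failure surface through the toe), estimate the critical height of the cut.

H_c = 31.59 m

Culmann's analysis gives the critical failure plane at α_cr = (β + φ')/2 = (61.1 + 16.0)/2 = 38.5°, and the critical height
H_c = (4c'/γ) · sinβ cosφ' / [1 − cos(β − φ')]
    = (4·48.3/17.5) · sin61.1°·cos16.0° / [1 − cos(45.1°)]
    = 11.040 · 0.8755·0.9613 / [1 − 0.7059]
    = 11.040 · 0.8416 / 0.2941
    = 31.59 m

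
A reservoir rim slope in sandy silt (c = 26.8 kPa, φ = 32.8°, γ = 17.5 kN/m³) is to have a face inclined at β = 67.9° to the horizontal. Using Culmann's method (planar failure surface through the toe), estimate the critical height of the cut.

H_c = 26.23 m

Culmann's analysis gives the critical failure plane at α_cr = (β + φ)/2 = (67.9 + 32.8)/2 = 50.4°, and the critical height
H_c = (4c/γ) · sinβ cosφ / [1 − cos(β − φ)]
    = (4·26.8/17.5) · sin67.9°·cos32.8° / [1 − cos(35.1°)]
    = 6.126 · 0.9265·0.8406 / [1 − 0.8181]
    = 6.126 · 0.7788 / 0.1819
    = 26.23 m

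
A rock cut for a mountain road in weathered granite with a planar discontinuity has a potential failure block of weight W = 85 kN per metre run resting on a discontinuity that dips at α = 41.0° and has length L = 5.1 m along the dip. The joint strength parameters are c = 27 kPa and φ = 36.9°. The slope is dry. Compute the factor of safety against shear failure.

FS = 3.33

Resolving the block weight along and normal to the plane and applying the Mohr–Coulomb strength on the joint:
N' = W cosα = 85·cos41.0° = 64.2 kN/m
Driving force T = W sinα = 85·sin41.0° = 55.8 kN/m
Resisting force R = c·L + N'·tanφ = 27·5.1 + 64.2·tan36.9° = 137.7 + 48.2 = 185.9 kN/m
FS = R / T = 185.9 / 55.8 = 3.333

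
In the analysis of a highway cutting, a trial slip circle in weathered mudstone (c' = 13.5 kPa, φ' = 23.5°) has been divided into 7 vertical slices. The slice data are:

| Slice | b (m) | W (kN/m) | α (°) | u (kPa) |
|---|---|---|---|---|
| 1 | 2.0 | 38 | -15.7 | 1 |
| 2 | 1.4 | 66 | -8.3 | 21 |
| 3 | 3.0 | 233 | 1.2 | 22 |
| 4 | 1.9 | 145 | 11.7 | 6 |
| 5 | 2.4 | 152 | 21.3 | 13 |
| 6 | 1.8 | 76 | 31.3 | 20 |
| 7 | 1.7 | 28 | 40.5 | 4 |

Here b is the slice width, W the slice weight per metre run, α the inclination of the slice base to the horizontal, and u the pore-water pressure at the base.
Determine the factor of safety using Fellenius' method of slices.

Ordinary method of slices: FS = Σ[c'·Δl_i + (W_i cosα_i − u_i·Δl_i)·tanφ'] / Σ W_i sinα_i, with Δl_i = b_i / cosα_i.
Slice 1: Δl = 2.0/cos(-15.7°) = 2.078 m; N'_1 = 38·cos(-15.7°) − 1·2.078 = 34.5; c'Δl = 28.05; W sinα = -10.3
Slice 2: Δl = 1.4/cos(-8.3°) = 1.415 m; N'_2 = 66·cos(-8.3°) − 21·1.415 = 35.6; c'Δl = 19.10; W sinα = -9.5
Slice 3: Δl = 3.0/cos1.2° = 3.001 m; N'_3 = 233·cos1.2° − 22·3.001 = 166.9; c'Δl = 40.51; W sinα = 4.9
Slice 4: Δl = 1.9/cos11.7° = 1.940 m; N'_4 = 145·cos11.7° − 6·1.940 = 130.3; c'Δl = 26.19; W sinα = 29.4
Slice 5: Δl = 2.4/cos21.3° = 2.576 m; N'_5 = 152·cos21.3° − 13·2.576 = 108.1; c'Δl = 34.78; W sinα = 55.2
Slice 6: Δl = 1.8/cos31.3° = 2.107 m; N'_6 = 76·cos31.3° − 20·2.107 = 22.8; c'Δl = 28.44; W sinα = 39.5
Slice 7: Δl = 1.7/cos40.5° = 2.236 m; N'_7 = 28·cos40.5° − 4·2.236 = 12.3; c'Δl = 30.18; W sinα = 18.2
Σc'Δl = 207.2 kN/m; ΣN' = 510.7 kN/m; ΣW sinα = 127.4 kN/m
Resisting = 207.2 + 510.7·tan23.5° = 207.2 + 222.0 = 429.3 kN/m
FS = 429.3 / 127.4 = 3.371

FS = 3.37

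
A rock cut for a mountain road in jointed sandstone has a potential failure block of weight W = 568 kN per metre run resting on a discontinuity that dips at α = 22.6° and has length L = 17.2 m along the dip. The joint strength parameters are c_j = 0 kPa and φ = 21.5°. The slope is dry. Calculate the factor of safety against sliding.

FS = 0.95

Resolving the block weight along and normal to the plane and applying the Mohr–Coulomb strength on the joint:
N' = W cosα = 568·cos22.6° = 524.4 kN/m
Driving force T = W sinα = 568·sin22.6° = 218.3 kN/m
Resisting force R = c_j·L + N'·tanφ = 0·17.2 + 524.4·tan21.5° = 0.0 + 206.6 = 206.6 kN/m
FS = R / T = 206.6 / 218.3 = 0.946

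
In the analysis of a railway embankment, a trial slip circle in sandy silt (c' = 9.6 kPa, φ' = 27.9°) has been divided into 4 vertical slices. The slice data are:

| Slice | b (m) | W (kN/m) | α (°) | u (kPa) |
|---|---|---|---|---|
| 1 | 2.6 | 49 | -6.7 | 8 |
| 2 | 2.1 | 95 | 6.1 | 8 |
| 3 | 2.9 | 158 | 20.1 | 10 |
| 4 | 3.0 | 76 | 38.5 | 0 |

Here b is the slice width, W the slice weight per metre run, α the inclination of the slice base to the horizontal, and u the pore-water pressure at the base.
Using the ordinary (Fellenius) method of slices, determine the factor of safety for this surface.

Ordinary method of slices: FS = Σ[c'·Δl_i + (W_i cosα_i − u_i·Δl_i)·tanφ'] / Σ W_i sinα_i, with Δl_i = b_i / cosα_i.
Slice 1: Δl = 2.6/cos(-6.7°) = 2.618 m; N'_1 = 49·cos(-6.7°) − 8·2.618 = 27.7; c'Δl = 25.13; W sinα = -5.7
Slice 2: Δl = 2.1/cos6.1° = 2.112 m; N'_2 = 95·cos6.1° − 8·2.112 = 77.6; c'Δl = 20.27; W sinα = 10.1
Slice 3: Δl = 2.9/cos20.1° = 3.088 m; N'_3 = 158·cos20.1° − 10·3.088 = 117.5; c'Δl = 29.65; W sinα = 54.3
Slice 4: Δl = 3.0/cos38.5° = 3.833 m; N'_4 = 76·cos38.5° − 0·3.833 = 59.5; c'Δl = 36.80; W sinα = 47.3
Σc'Δl = 111.9 kN/m; ΣN' = 282.3 kN/m; ΣW sinα = 106.0 kN/m
Resisting = 111.9 + 282.3·tan27.9° = 111.9 + 149.5 = 261.3 kN/m
FS = 261.3 / 106.0 = 2.465

FS = 2.47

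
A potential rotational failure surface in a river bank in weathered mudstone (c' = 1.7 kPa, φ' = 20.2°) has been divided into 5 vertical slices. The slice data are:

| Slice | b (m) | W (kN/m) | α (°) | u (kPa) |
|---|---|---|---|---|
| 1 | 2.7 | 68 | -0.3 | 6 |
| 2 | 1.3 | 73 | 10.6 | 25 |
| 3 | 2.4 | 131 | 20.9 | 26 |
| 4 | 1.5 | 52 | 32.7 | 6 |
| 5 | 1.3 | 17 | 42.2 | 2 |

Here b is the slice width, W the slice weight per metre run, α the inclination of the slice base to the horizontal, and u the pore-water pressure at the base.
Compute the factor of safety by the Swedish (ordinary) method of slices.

FS = 0.87

Ordinary method of slices: FS = Σ[c'·Δl_i + (W_i cosα_i − u_i·Δl_i)·tanφ'] / Σ W_i sinα_i, with Δl_i = b_i / cosα_i.
Slice 1: Δl = 2.7/cos(-0.3°) = 2.700 m; N'_1 = 68·cos(-0.3°) − 6·2.700 = 51.8; c'Δl = 4.59; W sinα = -0.4
Slice 2: Δl = 1.3/cos10.6° = 1.323 m; N'_2 = 73·cos10.6° − 25·1.323 = 38.7; c'Δl = 2.25; W sinα = 13.4
Slice 3: Δl = 2.4/cos20.9° = 2.569 m; N'_3 = 131·cos20.9° − 26·2.569 = 55.6; c'Δl = 4.37; W sinα = 46.7
Slice 4: Δl = 1.5/cos32.7° = 1.783 m; N'_4 = 52·cos32.7° − 6·1.783 = 33.1; c'Δl = 3.03; W sinα = 28.1
Slice 5: Δl = 1.3/cos42.2° = 1.755 m; N'_5 = 17·cos42.2° − 2·1.755 = 9.1; c'Δl = 2.98; W sinα = 11.4
Σc'Δl = 17.2 kN/m; ΣN' = 188.2 kN/m; ΣW sinα = 99.3 kN/m
Resisting = 17.2 + 188.2·tan20.2° = 17.2 + 69.3 = 86.5 kN/m
FS = 86.5 / 99.3 = 0.871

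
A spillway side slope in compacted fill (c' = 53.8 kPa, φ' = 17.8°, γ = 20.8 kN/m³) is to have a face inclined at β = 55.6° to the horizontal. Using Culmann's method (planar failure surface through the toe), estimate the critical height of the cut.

H_c = 38.73 m

Culmann's analysis gives the critical failure plane at α_cr = (β + φ')/2 = (55.6 + 17.8)/2 = 36.7°, and the critical height
H_c = (4c'/γ) · sinβ cosφ' / [1 − cos(β − φ')]
    = (4·53.8/20.8) · sin55.6°·cos17.8° / [1 − cos(37.8°)]
    = 10.346 · 0.8251·0.9521 / [1 − 0.7902]
    = 10.346 · 0.7856 / 0.2098
    = 38.73 m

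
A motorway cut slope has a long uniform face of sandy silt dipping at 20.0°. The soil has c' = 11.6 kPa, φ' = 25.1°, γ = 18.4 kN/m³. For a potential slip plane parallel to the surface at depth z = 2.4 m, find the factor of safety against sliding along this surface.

For an infinite slope with a slip plane parallel to the surface (no pore pressure): FS = [c' + γz cos²β tanφ'] / [γz sinβ cosβ].
γz = 18.4·2.4 = 44.16 kN/m²
Numerator = 11.6 + 44.16·cos²20.0°·tan25.1° = 11.6 + 44.16·0.8830·0.4684 = 29.866 kPa
Denominator = 44.16·sin20.0°·cos20.0° = 44.16·0.3420·0.9397 = 14.193 kPa
FS = 29.866 / 14.193 = 2.104

FS = 2.10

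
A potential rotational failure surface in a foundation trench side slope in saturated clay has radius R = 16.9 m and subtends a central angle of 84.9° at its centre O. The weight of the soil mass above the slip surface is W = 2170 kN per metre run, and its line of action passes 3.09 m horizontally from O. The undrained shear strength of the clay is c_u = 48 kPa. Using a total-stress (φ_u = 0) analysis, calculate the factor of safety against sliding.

FS = 3.03

Taking moments about the centre O, the resisting moment is provided by the undrained shear strength acting along the arc:
Arc length L_a = R·θ = 16.9·(84.9°·π/180) = 16.9·1.4818 = 25.04 m
M_R = c_u·L_a·R = 48·25.04·16.9 = 20314.2 kN·m/m
M_D = W·d = 2170·3.09 = 6705.3 kN·m/m
FS = M_R / M_D = 20314.2 / 6705.3 = 3.030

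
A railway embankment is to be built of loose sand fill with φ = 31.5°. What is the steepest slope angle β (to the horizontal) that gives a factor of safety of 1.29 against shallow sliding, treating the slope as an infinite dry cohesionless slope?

For an infinite dry cohesionless slope FS = tanφ/tanβ, so tanβ = tanφ / FS.
tanβ = tan31.5° / 1.29 = 0.6128 / 1.29 = 0.4750
β = arctan(0.4750) = 25.41°

β = 25.4°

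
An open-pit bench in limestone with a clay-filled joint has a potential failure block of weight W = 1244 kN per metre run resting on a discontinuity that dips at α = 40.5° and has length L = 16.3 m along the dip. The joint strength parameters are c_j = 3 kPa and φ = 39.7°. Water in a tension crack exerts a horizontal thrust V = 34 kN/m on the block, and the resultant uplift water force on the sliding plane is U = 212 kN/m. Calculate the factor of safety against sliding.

FS = 0.77

Resolving the block weight along and normal to the plane and applying the Mohr–Coulomb strength on the joint:
N' = W cosα − U − V sinα = 1244·cos40.5° − 212 − 34·sin40.5° = 711.9 kN/m
Driving force T = W sinα + V cosα = 1244·sin40.5° + 34·cos40.5° = 833.8 kN/m
Resisting force R = c_j·L + N'·tanφ = 3·16.3 + 711.9·tan39.7° = 48.9 + 591.0 = 639.9 kN/m
FS = R / T = 639.9 / 833.8 = 0.767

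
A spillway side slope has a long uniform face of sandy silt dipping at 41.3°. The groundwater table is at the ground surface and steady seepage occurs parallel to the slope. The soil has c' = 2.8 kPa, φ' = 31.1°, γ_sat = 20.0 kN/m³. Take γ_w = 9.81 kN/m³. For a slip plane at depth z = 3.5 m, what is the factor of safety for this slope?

FS = 0.43

With seepage parallel to the slope and the water table at the surface, the effective normal stress on the slip plane uses the buoyant unit weight γ' = γ_sat − γ_w while the driving shear stress uses γ_sat:
FS = [c' + γ' z cos²β tanφ'] / [γ_sat z sinβ cosβ]
γ' = 20.0 − 9.81 = 10.19 kN/m³
Numerator = 2.8 + 10.19·3.5·cos²41.3°·tan31.1° = 2.8 + 10.19·3.5·0.5644·0.6032 = 14.943 kPa
Denominator = 20.0·3.5·sin41.3°·cos41.3° = 20.0·3.5·0.6600·0.7513 = 34.708 kPa
FS = 14.943 / 34.708 = 0.431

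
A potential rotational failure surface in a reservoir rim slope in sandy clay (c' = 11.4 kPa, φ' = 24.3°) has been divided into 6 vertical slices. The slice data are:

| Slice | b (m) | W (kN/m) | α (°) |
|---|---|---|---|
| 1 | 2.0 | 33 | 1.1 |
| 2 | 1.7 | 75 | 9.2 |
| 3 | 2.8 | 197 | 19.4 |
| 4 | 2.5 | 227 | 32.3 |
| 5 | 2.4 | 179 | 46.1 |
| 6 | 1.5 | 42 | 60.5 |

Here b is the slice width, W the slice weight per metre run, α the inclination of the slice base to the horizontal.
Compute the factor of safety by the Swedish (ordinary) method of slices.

FS = 1.28

Ordinary method of slices: FS = Σ[c'·Δl_i + (W_i cosα_i)·tanφ'] / Σ W_i sinα_i, with Δl_i = b_i / cosα_i.
Slice 1: Δl = 2.0/cos1.1° = 2.000 m; N'_1 = 33·cos1.1° = 33.0; c'Δl = 22.80; W sinα = 0.6
Slice 2: Δl = 1.7/cos9.2° = 1.722 m; N'_2 = 75·cos9.2° = 74.0; c'Δl = 19.63; W sinα = 12.0
Slice 3: Δl = 2.8/cos19.4° = 2.969 m; N'_3 = 197·cos19.4° = 185.8; c'Δl = 33.84; W sinα = 65.4
Slice 4: Δl = 2.5/cos32.3° = 2.958 m; N'_4 = 227·cos32.3° = 191.9; c'Δl = 33.72; W sinα = 121.3
Slice 5: Δl = 2.4/cos46.1° = 3.461 m; N'_5 = 179·cos46.1° = 124.1; c'Δl = 39.46; W sinα = 129.0
Slice 6: Δl = 1.5/cos60.5° = 3.046 m; N'_6 = 42·cos60.5° = 20.7; c'Δl = 34.73; W sinα = 36.6
Σc'Δl = 184.2 kN/m; ΣN' = 629.5 kN/m; ΣW sinα = 364.9 kN/m
Resisting = 184.2 + 629.5·tan24.3° = 184.2 + 284.2 = 468.4 kN/m
FS = 468.4 / 364.9 = 1.284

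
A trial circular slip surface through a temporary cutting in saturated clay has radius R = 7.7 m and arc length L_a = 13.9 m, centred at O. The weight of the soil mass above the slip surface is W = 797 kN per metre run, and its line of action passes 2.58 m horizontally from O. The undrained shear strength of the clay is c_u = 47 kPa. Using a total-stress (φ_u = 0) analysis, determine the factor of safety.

FS = 2.45

Taking moments about the centre O, the resisting moment is provided by the undrained shear strength acting along the arc:
M_R = c_u·L_a·R = 47·13.90·7.7 = 5030.4 kN·m/m
M_D = W·d = 797·2.58 = 2056.3 kN·m/m
FS = M_R / M_D = 5030.4 / 2056.3 = 2.446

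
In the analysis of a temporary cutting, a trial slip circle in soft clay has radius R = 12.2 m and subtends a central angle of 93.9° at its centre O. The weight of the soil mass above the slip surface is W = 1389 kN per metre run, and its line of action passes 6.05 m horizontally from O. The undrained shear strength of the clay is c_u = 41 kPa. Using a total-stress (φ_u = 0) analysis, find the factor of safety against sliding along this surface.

Taking moments about the centre O, the resisting moment is provided by the undrained shear strength acting along the arc:
Arc length L_a = R·θ = 12.2·(93.9°·π/180) = 12.2·1.6389 = 19.99 m
M_R = c_u·L_a·R = 41·19.99·12.2 = 10001.1 kN·m/m
M_D = W·d = 1389·6.05 = 8403.4 kN·m/m
FS = M_R / M_D = 10001.1 / 8403.4 = 1.190

FS = 1.19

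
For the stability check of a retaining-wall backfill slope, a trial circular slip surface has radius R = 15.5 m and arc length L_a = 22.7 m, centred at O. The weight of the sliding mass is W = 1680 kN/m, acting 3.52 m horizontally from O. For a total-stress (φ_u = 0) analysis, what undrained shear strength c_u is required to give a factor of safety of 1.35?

FS = c_u·L_a·R / (W·d), so c_u = FS·W·d / (L_a·R).
c_u = 1.35·1680·3.52 / (22.70·15.5) = 7983.4 / 351.85 = 22.69 kPa

c_u = 22.7 kPa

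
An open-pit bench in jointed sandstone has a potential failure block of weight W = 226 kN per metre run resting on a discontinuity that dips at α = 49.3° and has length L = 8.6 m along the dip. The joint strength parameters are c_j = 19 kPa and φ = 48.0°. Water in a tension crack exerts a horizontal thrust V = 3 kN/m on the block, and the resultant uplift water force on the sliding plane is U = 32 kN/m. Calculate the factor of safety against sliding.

Resolving the block weight along and normal to the plane and applying the Mohr–Coulomb strength on the joint:
N' = W cosα − U − V sinα = 226·cos49.3° − 32 − 3·sin49.3° = 113.1 kN/m
Driving force T = W sinα + V cosα = 226·sin49.3° + 3·cos49.3° = 173.3 kN/m
Resisting force R = c_j·L + N'·tanφ = 19·8.6 + 113.1·tan48.0° = 163.4 + 125.6 = 289.0 kN/m
FS = R / T = 289.0 / 173.3 = 1.668

FS = 1.67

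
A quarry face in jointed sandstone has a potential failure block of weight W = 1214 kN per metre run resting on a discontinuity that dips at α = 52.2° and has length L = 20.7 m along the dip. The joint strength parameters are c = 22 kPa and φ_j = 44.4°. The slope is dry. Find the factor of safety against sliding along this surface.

FS = 1.23

Resolving the block weight along and normal to the plane and applying the Mohr–Coulomb strength on the joint:
N' = W cosα = 1214·cos52.2° = 744.1 kN/m
Driving force T = W sinα = 1214·sin52.2° = 959.2 kN/m
Resisting force R = c·L + N'·tanφ_j = 22·20.7 + 744.1·tan44.4° = 455.4 + 728.6 = 1184.0 kN/m
FS = R / T = 1184.0 / 959.2 = 1.234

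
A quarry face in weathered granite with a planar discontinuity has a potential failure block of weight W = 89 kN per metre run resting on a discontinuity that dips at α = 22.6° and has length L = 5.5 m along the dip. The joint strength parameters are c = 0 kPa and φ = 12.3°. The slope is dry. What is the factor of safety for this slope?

FS = 0.52

Resolving the block weight along and normal to the plane and applying the Mohr–Coulomb strength on the joint:
N' = W cosα = 89·cos22.6° = 82.2 kN/m
Driving force T = W sinα = 89·sin22.6° = 34.2 kN/m
Resisting force R = c·L + N'·tanφ = 0·5.5 + 82.2·tan12.3° = 0.0 + 17.9 = 17.9 kN/m
FS = R / T = 17.9 / 34.2 = 0.524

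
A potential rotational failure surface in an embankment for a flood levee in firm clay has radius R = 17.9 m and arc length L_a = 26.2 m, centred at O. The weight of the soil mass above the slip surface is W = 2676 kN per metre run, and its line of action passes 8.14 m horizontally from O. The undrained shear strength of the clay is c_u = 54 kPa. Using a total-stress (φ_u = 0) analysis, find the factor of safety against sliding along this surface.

FS = 1.16

Taking moments about the centre O, the resisting moment is provided by the undrained shear strength acting along the arc:
M_R = c_u·L_a·R = 54·26.20·17.9 = 25324.9 kN·m/m
M_D = W·d = 2676·8.14 = 21782.6 kN·m/m
FS = M_R / M_D = 25324.9 / 21782.6 = 1.163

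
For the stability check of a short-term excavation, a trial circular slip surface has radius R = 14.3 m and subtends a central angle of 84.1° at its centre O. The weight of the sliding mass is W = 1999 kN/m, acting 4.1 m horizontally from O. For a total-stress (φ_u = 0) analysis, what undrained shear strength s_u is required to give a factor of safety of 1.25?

FS = s_u·L_a·R / (W·d), so s_u = FS·W·d / (L_a·R).
Arc length L_a = R·θ = 14.3·(84.1°·π/180) = 14.3·1.4678 = 20.99 m
s_u = 1.25·1999·4.1 / (20.99·14.3) = 10244.9 / 300.15 = 34.13 kPa

s_u = 34.1 kPa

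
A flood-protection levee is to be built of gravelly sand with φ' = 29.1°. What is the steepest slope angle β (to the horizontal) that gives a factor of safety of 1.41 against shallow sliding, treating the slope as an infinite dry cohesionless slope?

β = 21.5°

For an infinite dry cohesionless slope FS = tanφ'/tanβ, so tanβ = tanφ' / FS.
tanβ = tan29.1° / 1.41 = 0.5566 / 1.41 = 0.3947
β = arctan(0.3947) = 21.54°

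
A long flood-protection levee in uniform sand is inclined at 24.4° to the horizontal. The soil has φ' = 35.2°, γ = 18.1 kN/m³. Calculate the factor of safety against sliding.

FS = 1.56

For a dry cohesionless infinite slope the factor of safety is FS = tanφ' / tanβ.
FS = tan35.2° / tan24.4° = 0.7054 / 0.4536 = 1.555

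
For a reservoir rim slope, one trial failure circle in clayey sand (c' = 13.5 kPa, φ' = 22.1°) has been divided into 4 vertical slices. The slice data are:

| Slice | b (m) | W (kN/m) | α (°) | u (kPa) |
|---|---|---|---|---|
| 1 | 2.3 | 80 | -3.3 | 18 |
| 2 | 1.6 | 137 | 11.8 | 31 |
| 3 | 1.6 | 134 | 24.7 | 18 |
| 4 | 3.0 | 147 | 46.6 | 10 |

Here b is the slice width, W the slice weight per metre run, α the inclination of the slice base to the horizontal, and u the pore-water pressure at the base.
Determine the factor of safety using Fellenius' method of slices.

FS = 1.32

Ordinary method of slices: FS = Σ[c'·Δl_i + (W_i cosα_i − u_i·Δl_i)·tanφ'] / Σ W_i sinα_i, with Δl_i = b_i / cosα_i.
Slice 1: Δl = 2.3/cos(-3.3°) = 2.304 m; N'_1 = 80·cos(-3.3°) − 18·2.304 = 38.4; c'Δl = 31.10; W sinα = -4.6
Slice 2: Δl = 1.6/cos11.8° = 1.635 m; N'_2 = 137·cos11.8° − 31·1.635 = 83.4; c'Δl = 22.07; W sinα = 28.0
Slice 3: Δl = 1.6/cos24.7° = 1.761 m; N'_3 = 134·cos24.7° − 18·1.761 = 90.0; c'Δl = 23.78; W sinα = 56.0
Slice 4: Δl = 3.0/cos46.6° = 4.366 m; N'_4 = 147·cos46.6° − 10·4.366 = 57.3; c'Δl = 58.94; W sinα = 106.8
Σc'Δl = 135.9 kN/m; ΣN' = 269.2 kN/m; ΣW sinα = 186.2 kN/m
Resisting = 135.9 + 269.2·tan22.1° = 135.9 + 109.3 = 245.2 kN/m
FS = 245.2 / 186.2 = 1.317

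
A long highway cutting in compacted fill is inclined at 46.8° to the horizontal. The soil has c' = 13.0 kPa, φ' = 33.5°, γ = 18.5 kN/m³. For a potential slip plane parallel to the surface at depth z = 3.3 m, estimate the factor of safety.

FS = 1.05

For an infinite slope with a slip plane parallel to the surface (no pore pressure): FS = [c' + γz cos²β tanφ'] / [γz sinβ cosβ].
γz = 18.5·3.3 = 61.05 kN/m²
Numerator = 13.0 + 61.05·cos²46.8°·tan33.5° = 13.0 + 61.05·0.4686·0.6619 = 31.935 kPa
Denominator = 61.05·sin46.8°·cos46.8° = 61.05·0.7290·0.6845 = 30.465 kPa
FS = 31.935 / 30.465 = 1.048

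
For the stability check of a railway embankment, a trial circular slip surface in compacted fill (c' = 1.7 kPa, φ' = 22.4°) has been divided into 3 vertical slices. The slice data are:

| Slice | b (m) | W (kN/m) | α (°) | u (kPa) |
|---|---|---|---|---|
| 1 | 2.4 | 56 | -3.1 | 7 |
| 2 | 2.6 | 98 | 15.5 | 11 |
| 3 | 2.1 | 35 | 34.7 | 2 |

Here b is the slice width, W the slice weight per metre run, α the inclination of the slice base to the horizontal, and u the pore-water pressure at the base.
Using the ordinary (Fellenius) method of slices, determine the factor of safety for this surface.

FS = 1.52

Ordinary method of slices: FS = Σ[c'·Δl_i + (W_i cosα_i − u_i·Δl_i)·tanφ'] / Σ W_i sinα_i, with Δl_i = b_i / cosα_i.
Slice 1: Δl = 2.4/cos(-3.1°) = 2.404 m; N'_1 = 56·cos(-3.1°) − 7·2.404 = 39.1; c'Δl = 4.09; W sinα = -3.0
Slice 2: Δl = 2.6/cos15.5° = 2.698 m; N'_2 = 98·cos15.5° − 11·2.698 = 64.8; c'Δl = 4.59; W sinα = 26.2
Slice 3: Δl = 2.1/cos34.7° = 2.554 m; N'_3 = 35·cos34.7° − 2·2.554 = 23.7; c'Δl = 4.34; W sinα = 19.9
Σc'Δl = 13.0 kN/m; ΣN' = 127.5 kN/m; ΣW sinα = 43.1 kN/m
Resisting = 13.0 + 127.5·tan22.4° = 13.0 + 52.6 = 65.6 kN/m
FS = 65.6 / 43.1 = 1.522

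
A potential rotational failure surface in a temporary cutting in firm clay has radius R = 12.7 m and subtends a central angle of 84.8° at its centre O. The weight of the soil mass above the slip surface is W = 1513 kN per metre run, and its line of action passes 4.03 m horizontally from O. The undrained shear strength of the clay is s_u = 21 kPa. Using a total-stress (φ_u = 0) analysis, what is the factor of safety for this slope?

Taking moments about the centre O, the resisting moment is provided by the undrained shear strength acting along the arc:
Arc length L_a = R·θ = 12.7·(84.8°·π/180) = 12.7·1.4800 = 18.80 m
M_R = s_u·L_a·R = 21·18.80·12.7 = 5013.0 kN·m/m
M_D = W·d = 1513·4.03 = 6097.4 kN·m/m
FS = M_R / M_D = 5013.0 / 6097.4 = 0.822

FS = 0.82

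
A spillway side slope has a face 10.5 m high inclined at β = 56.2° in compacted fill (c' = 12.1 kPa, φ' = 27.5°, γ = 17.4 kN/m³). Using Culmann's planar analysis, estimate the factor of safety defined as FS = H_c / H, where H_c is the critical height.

FS = 1.59

H_c = (4c'/γ) · sinβ cosφ' / [1 − cos(β − φ')]
    = (4·12.1/17.4) · sin56.2°·cos27.5° / [1 − cos28.7°]
    = 2.782 · 0.7371 / 0.1229 = 16.69 m
FS = H_c / H = 16.69 / 10.5 = 1.589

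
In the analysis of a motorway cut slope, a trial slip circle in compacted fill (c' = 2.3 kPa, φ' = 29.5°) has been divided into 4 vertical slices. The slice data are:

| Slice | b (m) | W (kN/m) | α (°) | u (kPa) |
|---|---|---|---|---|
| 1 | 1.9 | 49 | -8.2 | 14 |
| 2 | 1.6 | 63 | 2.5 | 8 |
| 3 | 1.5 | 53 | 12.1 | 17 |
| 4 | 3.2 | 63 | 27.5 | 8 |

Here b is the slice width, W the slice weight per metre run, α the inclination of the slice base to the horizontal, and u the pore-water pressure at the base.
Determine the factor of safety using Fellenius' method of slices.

Ordinary method of slices: FS = Σ[c'·Δl_i + (W_i cosα_i − u_i·Δl_i)·tanφ'] / Σ W_i sinα_i, with Δl_i = b_i / cosα_i.
Slice 1: Δl = 1.9/cos(-8.2°) = 1.920 m; N'_1 = 49·cos(-8.2°) − 14·1.920 = 21.6; c'Δl = 4.42; W sinα = -7.0
Slice 2: Δl = 1.6/cos2.5° = 1.602 m; N'_2 = 63·cos2.5° − 8·1.602 = 50.1; c'Δl = 3.68; W sinα = 2.7
Slice 3: Δl = 1.5/cos12.1° = 1.534 m; N'_3 = 53·cos12.1° − 17·1.534 = 25.7; c'Δl = 3.53; W sinα = 11.1
Slice 4: Δl = 3.2/cos27.5° = 3.608 m; N'_4 = 63·cos27.5° − 8·3.608 = 27.0; c'Δl = 8.30; W sinα = 29.1
Σc'Δl = 19.9 kN/m; ΣN' = 124.5 kN/m; ΣW sinα = 36.0 kN/m
Resisting = 19.9 + 124.5·tan29.5° = 19.9 + 70.4 = 90.4 kN/m
FS = 90.4 / 36.0 = 2.513

FS = 2.51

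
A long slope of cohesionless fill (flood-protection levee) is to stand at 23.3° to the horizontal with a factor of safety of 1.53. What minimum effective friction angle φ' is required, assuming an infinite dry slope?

FS = tanφ'/tanβ ⇒ tanφ' = FS · tanβ = 1.53 · tan23.3° = 0.6589
φ' = arctan(0.6589) = 33.38°

φ' = 33.4°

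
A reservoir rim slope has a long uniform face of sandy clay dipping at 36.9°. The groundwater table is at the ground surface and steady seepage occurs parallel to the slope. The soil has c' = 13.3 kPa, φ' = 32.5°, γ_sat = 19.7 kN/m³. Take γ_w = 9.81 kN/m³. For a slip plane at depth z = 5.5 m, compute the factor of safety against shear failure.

With seepage parallel to the slope and the water table at the surface, the effective normal stress on the slip plane uses the buoyant unit weight γ' = γ_sat − γ_w while the driving shear stress uses γ_sat:
FS = [c' + γ' z cos²β tanφ'] / [γ_sat z sinβ cosβ]
γ' = 19.7 − 9.81 = 9.89 kN/m³
Numerator = 13.3 + 9.89·5.5·cos²36.9°·tan32.5° = 13.3 + 9.89·5.5·0.6395·0.6371 = 35.461 kPa
Denominator = 19.7·5.5·sin36.9°·cos36.9° = 19.7·5.5·0.6004·0.7997 = 52.024 kPa
FS = 35.461 / 52.024 = 0.682

FS = 0.68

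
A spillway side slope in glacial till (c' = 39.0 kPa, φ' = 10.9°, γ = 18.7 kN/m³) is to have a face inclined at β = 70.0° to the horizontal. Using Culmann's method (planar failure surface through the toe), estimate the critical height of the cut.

H_c = 15.82 m

Culmann's analysis gives the critical failure plane at α_cr = (β + φ')/2 = (70.0 + 10.9)/2 = 40.5°, and the critical height
H_c = (4c'/γ) · sinβ cosφ' / [1 − cos(β − φ')]
    = (4·39.0/18.7) · sin70.0°·cos10.9° / [1 − cos(59.1°)]
    = 8.342 · 0.9397·0.9820 / [1 − 0.5135]
    = 8.342 · 0.9227 / 0.4865
    = 15.82 m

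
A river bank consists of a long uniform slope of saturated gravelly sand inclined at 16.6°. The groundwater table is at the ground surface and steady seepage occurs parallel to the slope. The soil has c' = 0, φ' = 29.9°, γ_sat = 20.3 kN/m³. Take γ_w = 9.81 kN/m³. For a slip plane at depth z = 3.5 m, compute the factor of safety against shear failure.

FS = 1.00

With seepage parallel to the slope and the water table at the surface, the effective normal stress on the slip plane uses the buoyant unit weight γ' = γ_sat − γ_w while the driving shear stress uses γ_sat:
FS = [c' + γ' z cos²β tanφ'] / [γ_sat z sinβ cosβ]
(For c' = 0 this reduces to FS = (γ'/γ_sat)·tanφ'/tanβ.)
γ' = 20.3 − 9.81 = 10.49 kN/m³
Numerator = 0.0 + 10.49·3.5·cos²16.6°·tan29.9° = 0.0 + 10.49·3.5·0.9184·0.5750 = 19.389 kPa
Denominator = 20.3·3.5·sin16.6°·cos16.6° = 20.3·3.5·0.2857·0.9583 = 19.452 kPa
FS = 19.389 / 19.452 = 0.997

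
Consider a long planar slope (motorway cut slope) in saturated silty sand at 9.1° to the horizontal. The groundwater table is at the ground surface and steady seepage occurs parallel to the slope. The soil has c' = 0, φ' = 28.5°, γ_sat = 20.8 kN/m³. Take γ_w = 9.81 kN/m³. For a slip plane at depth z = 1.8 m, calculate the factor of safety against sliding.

FS = 1.79

With seepage parallel to the slope and the water table at the surface, the effective normal stress on the slip plane uses the buoyant unit weight γ' = γ_sat − γ_w while the driving shear stress uses γ_sat:
FS = [c' + γ' z cos²β tanφ'] / [γ_sat z sinβ cosβ]
(For c' = 0 this reduces to FS = (γ'/γ_sat)·tanφ'/tanβ.)
γ' = 20.8 − 9.81 = 10.99 kN/m³
Numerator = 0.0 + 10.99·1.8·cos²9.1°·tan28.5° = 0.0 + 10.99·1.8·0.9750·0.5430 = 10.472 kPa
Denominator = 20.8·1.8·sin9.1°·cos9.1° = 20.8·1.8·0.1582·0.9874 = 5.847 kPa
FS = 10.472 / 5.847 = 1.791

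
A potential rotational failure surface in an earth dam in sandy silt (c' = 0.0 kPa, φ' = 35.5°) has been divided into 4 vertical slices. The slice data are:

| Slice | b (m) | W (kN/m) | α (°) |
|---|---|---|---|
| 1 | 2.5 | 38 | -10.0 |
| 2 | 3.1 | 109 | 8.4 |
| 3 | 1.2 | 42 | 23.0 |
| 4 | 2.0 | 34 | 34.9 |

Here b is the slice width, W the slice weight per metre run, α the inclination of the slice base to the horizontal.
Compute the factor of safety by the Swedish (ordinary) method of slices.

Ordinary method of slices: FS = Σ[c'·Δl_i + (W_i cosα_i)·tanφ'] / Σ W_i sinα_i, with Δl_i = b_i / cosα_i.
Slice 1: Δl = 2.5/cos(-10.0°) = 2.539 m; N'_1 = 38·cos(-10.0°) = 37.4; c'Δl = 0.00; W sinα = -6.6
Slice 2: Δl = 3.1/cos8.4° = 3.134 m; N'_2 = 109·cos8.4° = 107.8; c'Δl = 0.00; W sinα = 15.9
Slice 3: Δl = 1.2/cos23.0° = 1.304 m; N'_3 = 42·cos23.0° = 38.7; c'Δl = 0.00; W sinα = 16.4
Slice 4: Δl = 2.0/cos34.9° = 2.439 m; N'_4 = 34·cos34.9° = 27.9; c'Δl = 0.00; W sinα = 19.5
Σc'Δl = 0.0 kN/m; ΣN' = 211.8 kN/m; ΣW sinα = 45.2 kN/m
Resisting = 0.0 + 211.8·tan35.5° = 0.0 + 151.1 = 151.1 kN/m
FS = 151.1 / 45.2 = 3.343

FS = 3.34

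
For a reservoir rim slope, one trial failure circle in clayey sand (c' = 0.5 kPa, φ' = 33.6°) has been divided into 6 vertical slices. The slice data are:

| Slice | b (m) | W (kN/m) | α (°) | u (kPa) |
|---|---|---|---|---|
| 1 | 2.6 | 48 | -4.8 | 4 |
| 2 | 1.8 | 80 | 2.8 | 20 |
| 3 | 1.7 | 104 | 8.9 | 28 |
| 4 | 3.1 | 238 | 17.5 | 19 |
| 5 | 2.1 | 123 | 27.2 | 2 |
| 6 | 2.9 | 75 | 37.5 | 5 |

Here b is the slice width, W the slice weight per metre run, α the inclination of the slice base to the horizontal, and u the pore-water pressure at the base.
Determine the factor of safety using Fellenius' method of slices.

Ordinary method of slices: FS = Σ[c'·Δl_i + (W_i cosα_i − u_i·Δl_i)·tanφ'] / Σ W_i sinα_i, with Δl_i = b_i / cosα_i.
Slice 1: Δl = 2.6/cos(-4.8°) = 2.609 m; N'_1 = 48·cos(-4.8°) − 4·2.609 = 37.4; c'Δl = 1.30; W sinα = -4.0
Slice 2: Δl = 1.8/cos2.8° = 1.802 m; N'_2 = 80·cos2.8° − 20·1.802 = 43.9; c'Δl = 0.90; W sinα = 3.9
Slice 3: Δl = 1.7/cos8.9° = 1.721 m; N'_3 = 104·cos8.9° − 28·1.721 = 54.6; c'Δl = 0.86; W sinα = 16.1
Slice 4: Δl = 3.1/cos17.5° = 3.250 m; N'_4 = 238·cos17.5° − 19·3.250 = 165.2; c'Δl = 1.63; W sinα = 71.6
Slice 5: Δl = 2.1/cos27.2° = 2.361 m; N'_5 = 123·cos27.2° − 2·2.361 = 104.7; c'Δl = 1.18; W sinα = 56.2
Slice 6: Δl = 2.9/cos37.5° = 3.655 m; N'_6 = 75·cos37.5° − 5·3.655 = 41.2; c'Δl = 1.83; W sinα = 45.7
Σc'Δl = 7.7 kN/m; ΣN' = 447.0 kN/m; ΣW sinα = 189.4 kN/m
Resisting = 7.7 + 447.0·tan33.6° = 7.7 + 297.0 = 304.7 kN/m
FS = 304.7 / 189.4 = 1.608

FS = 1.61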